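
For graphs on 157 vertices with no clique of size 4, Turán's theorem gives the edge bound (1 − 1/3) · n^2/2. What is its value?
Turán density bound = (2/3) · 157^2/2 = 24649/3 ≈ 8216.3333

Turán's theorem: ex(n, K_{r+1}) is achieved by the complete r-partite Turán graph T(n, r) with parts as balanced as possible, and is at most (1 − 1/r) · n^2/2. For r = 3, n = 157: the density bound is (2/3) · 24649/2 = 24649/3 ≈ 8216.3333. The integer-valued extremum is e(T(157, 3)) = 8216, which is strictly less than the density bound 24649/3 since 3 ∤ 157 (the parts of T(157, 3) cannot all be equal).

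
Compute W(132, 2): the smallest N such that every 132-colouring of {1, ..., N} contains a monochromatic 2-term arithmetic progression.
W(132, 2) = 132 + 1 = 133

A 2-term AP is any pair of integers, so a monochromatic 2-AP exists iff some colour is used at least twice. With 132 colours, the colouring i ↦ i on {1, ..., 132} uses each colour once, avoiding any monochromatic pair, so W(132, 2) > 132. For {1, ..., 133}, pigeonhole forces two integers of the same colour, which form a monochromatic 2-AP. Hence W(132, 2) = 133.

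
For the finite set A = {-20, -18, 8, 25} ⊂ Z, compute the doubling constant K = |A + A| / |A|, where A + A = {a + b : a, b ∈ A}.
K = |A + A| / |A| = 10/4 = 5/2

Enumerate A + A = {a + b : a, b ∈ A}. With |A| = 4, there are |A|^2 = 16 ordered sum pairs; collecting distinct values, A + A = {-40, -38, -36, -12, -10, 5, 7, 16, 33, 50}, so |A + A| = 10. Thus K = 10/4 = 5/2. For comparison, the minimum possible |A + A| over all 4-element sets is 2·4 − 1 = 7 (so min K = 7/4), attained only by arithmetic progressions.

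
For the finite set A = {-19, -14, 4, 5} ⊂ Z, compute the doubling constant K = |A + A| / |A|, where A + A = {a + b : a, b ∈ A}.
K = |A + A| / |A| = 10/4 = 5/2

Enumerate A + A = {a + b : a, b ∈ A}. With |A| = 4, there are |A|^2 = 16 ordered sum pairs; collecting distinct values, A + A = {-38, -33, -28, -15, -14, -10, -9, 8, 9, 10}, so |A + A| = 10. Thus K = 10/4 = 5/2. For comparison, the minimum possible |A + A| over all 4-element sets is 2·4 − 1 = 7 (so min K = 7/4), attained only by arithmetic progressions.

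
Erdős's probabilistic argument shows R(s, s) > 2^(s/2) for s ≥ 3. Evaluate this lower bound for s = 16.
2^(16/2) = 256; so R(16, 16) > 256

Colour each edge of K_n uniformly at random with red/blue. The expected number of monochromatic K_16 is C(n, 16) · 2 · 2^(−C(16,2)). If C(n, 16) · 2^(1 − C(16,2)) < 1, then with positive probability no monochromatic K_16 exists, so R(16, 16) > n. The standard estimate C(n, 16) ≤ n^16/16! shows this inequality holds whenever n ≤ 2^(16/2) (since 16! · 2^(C(16,2) − 1) > 2^(16^2/2) ≥ n^16). Hence R(16, 16) > 2^(16/2) = 256.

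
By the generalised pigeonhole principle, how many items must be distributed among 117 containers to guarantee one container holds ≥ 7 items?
n = (7 − 1)·117 + 1 = 703

By the generalised pigeonhole principle, to guarantee some box contains ≥ r objects we need more than (r − 1) · k objects total. Threshold: n = (r − 1) · k + 1. With r = 7 and k = 117: n = 6 · 117 + 1 = 702 + 1 = 703. For n = 702 = 6 · 117, we can put exactly 6 objects in every box, avoiding 7 in any single one — so 703 is tight.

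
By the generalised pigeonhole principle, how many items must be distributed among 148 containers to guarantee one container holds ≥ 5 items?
n = (5 − 1)·148 + 1 = 593

By the generalised pigeonhole principle, to guarantee some box contains ≥ r objects we need more than (r − 1) · k objects total. Threshold: n = (r − 1) · k + 1. With r = 5 and k = 148: n = 4 · 148 + 1 = 592 + 1 = 593. For n = 592 = 4 · 148, we can put exactly 4 objects in every box, avoiding 5 in any single one — so 593 is tight.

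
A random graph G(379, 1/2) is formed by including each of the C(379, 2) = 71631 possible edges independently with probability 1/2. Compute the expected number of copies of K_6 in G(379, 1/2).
E[# K_6] = C(379, 6) · (1/2)^C(6, 2) = 3955765864050 / 2^15 = 1977882932025/16384 ≈ 120720393.800354

For each 6-subset S of vertices (there are C(379, 6) = 3955765864050 such S), let X_S = 1 if S induces a K_6 (all C(6, 2) = 15 edges present). Then P(X_S = 1) = (1/2)^15 = 1/32768. By linearity of expectation, E[# K_6] = C(379, 6) · (1/2)^15 = 3955765864050 / 32768 = 1977882932025/16384 ≈ 120720393.800354.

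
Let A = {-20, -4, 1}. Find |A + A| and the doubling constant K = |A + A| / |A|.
K = |A + A| / |A| = 6/3 = 2

Enumerate A + A = {a + b : a, b ∈ A}. With |A| = 3, there are |A|^2 = 9 ordered sum pairs; collecting distinct values, A + A = {-40, -24, -19, -8, -3, 2}, so |A + A| = 6. Thus K = 6/3 = 2. For comparison, the minimum possible |A + A| over all 3-element sets is 2·3 − 1 = 5 (so min K = 5/3), attained only by arithmetic progressions.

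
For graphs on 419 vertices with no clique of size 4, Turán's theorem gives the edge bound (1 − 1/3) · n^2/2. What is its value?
Turán density bound = (2/3) · 419^2/2 = 175561/3 ≈ 58520.3333

Turán's theorem: ex(n, K_{r+1}) is achieved by the complete r-partite Turán graph T(n, r) with parts as balanced as possible, and is at most (1 − 1/r) · n^2/2. For r = 3, n = 419: the density bound is (2/3) · 175561/2 = 175561/3 ≈ 58520.3333. The integer-valued extremum is e(T(419, 3)) = 58520, which is strictly less than the density bound 175561/3 since 3 ∤ 419 (the parts of T(419, 3) cannot all be equal).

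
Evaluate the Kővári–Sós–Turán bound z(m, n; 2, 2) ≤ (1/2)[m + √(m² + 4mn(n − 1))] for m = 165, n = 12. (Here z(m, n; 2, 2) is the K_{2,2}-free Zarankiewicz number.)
z(165, 12; 2, 2) ≤ (1/2)[165 + √(165² + 4·165·12·11)] = (1/2)[165 + √114345] = 251.5747

Kővári–Sós–Turán: let r_1, ..., r_165 be the row sums and z = Σ r_i the total number of 1s. Each pair of columns can share at most one row with both entries 1 (else a 2×2 all-ones block appears), so Σ_i C(r_i, 2) ≤ C(12, 2) = 66. By convexity Σ_i C(r_i, 2) ≥ 165·C(z/165, 2) = z(z − 165)/(2·165), giving z² − 165z − 165·12·11 ≤ 0 and hence z ≤ (1/2)[165 + √(27225 + 4·21780)] = (1/2)[165 + √114345] ≈ (1/2)(165 + 338.1494) = 251.5747.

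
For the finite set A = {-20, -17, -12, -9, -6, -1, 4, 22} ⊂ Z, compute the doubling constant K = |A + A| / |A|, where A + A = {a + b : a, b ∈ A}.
K = |A + A| / |A| = 29/8

Enumerate A + A = {a + b : a, b ∈ A}. With |A| = 8, there are |A|^2 = 64 ordered sum pairs; collecting distinct values, A + A = {-40, -37, -34, -32, -29, -26, -24, -23, -21, -18, -16, -15, -13, -12, -10, -8, -7, -5, -2, 2, 3, 5, 8, 10, 13, 16, 21, 26, 44}, so |A + A| = 29. Thus K = 29/8. For comparison, the minimum possible |A + A| over all 8-element sets is 2·8 − 1 = 15 (so min K = 15/8), attained only by arithmetic progressions.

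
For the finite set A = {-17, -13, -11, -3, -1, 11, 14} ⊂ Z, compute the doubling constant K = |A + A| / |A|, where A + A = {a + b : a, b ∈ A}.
K = |A + A| / |A| = 25/7

Enumerate A + A = {a + b : a, b ∈ A}. With |A| = 7, there are |A|^2 = 49 ordered sum pairs; collecting distinct values, A + A = {-34, -30, -28, -26, -24, -22, -20, -18, -16, -14, -12, -6, -4, -3, -2, 0, 1, 3, 8, 10, 11, 13, 22, 25, 28}, so |A + A| = 25. Thus K = 25/7. For comparison, the minimum possible |A + A| over all 7-element sets is 2·7 − 1 = 13 (so min K = 13/7), attained only by arithmetic progressions.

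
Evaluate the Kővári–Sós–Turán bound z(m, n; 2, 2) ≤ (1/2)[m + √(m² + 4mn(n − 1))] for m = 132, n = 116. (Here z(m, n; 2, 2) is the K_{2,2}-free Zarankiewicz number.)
z(132, 116; 2, 2) ≤ (1/2)[132 + √(132² + 4·132·116·115)] = (1/2)[132 + √7060944] = 1394.6218

Kővári–Sós–Turán: let r_1, ..., r_132 be the row sums and z = Σ r_i the total number of 1s. Each pair of columns can share at most one row with both entries 1 (else a 2×2 all-ones block appears), so Σ_i C(r_i, 2) ≤ C(116, 2) = 6670. By convexity Σ_i C(r_i, 2) ≥ 132·C(z/132, 2) = z(z − 132)/(2·132), giving z² − 132z − 132·116·115 ≤ 0 and hence z ≤ (1/2)[132 + √(17424 + 4·1760880)] = (1/2)[132 + √7060944] ≈ (1/2)(132 + 2657.2437) = 1394.6218.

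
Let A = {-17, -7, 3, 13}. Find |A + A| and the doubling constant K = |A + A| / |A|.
K = |A + A| / |A| = 7/4

Enumerate A + A = {a + b : a, b ∈ A}. With |A| = 4, there are |A|^2 = 16 ordered sum pairs; collecting distinct values, A + A = {-34, -24, -14, -4, 6, 16, 26}, so |A + A| = 7. Thus K = 7/4. Here |A + A| = 2|A| − 1 = 7, the minimum possible — so K = 7/4 is minimal, which holds iff A is an arithmetic progression.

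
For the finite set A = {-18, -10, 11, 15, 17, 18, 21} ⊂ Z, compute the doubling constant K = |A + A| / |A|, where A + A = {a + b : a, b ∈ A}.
K = |A + A| / |A| = 26/7

Enumerate A + A = {a + b : a, b ∈ A}. With |A| = 7, there are |A|^2 = 49 ordered sum pairs; collecting distinct values, A + A = {-36, -28, -20, -7, -3, -1, 0, 1, 3, 5, 7, 8, 11, 22, 26, 28, 29, 30, 32, 33, 34, 35, 36, 38, 39, 42}, so |A + A| = 26. Thus K = 26/7. For comparison, the minimum possible |A + A| over all 7-element sets is 2·7 − 1 = 13 (so min K = 13/7), attained only by arithmetic progressions.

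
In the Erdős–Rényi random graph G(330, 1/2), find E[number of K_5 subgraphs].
E[# K_5] = C(330, 5) · (1/2)^C(5, 2) = 31634996316 / 2^10 = 7908749079/256 ≈ 30893551.089844

For each 5-subset S of vertices (there are C(330, 5) = 31634996316 such S), let X_S = 1 if S induces a K_5 (all C(5, 2) = 10 edges present). Then P(X_S = 1) = (1/2)^10 = 1/1024. By linearity of expectation, E[# K_5] = C(330, 5) · (1/2)^10 = 31634996316 / 1024 = 7908749079/256 ≈ 30893551.089844.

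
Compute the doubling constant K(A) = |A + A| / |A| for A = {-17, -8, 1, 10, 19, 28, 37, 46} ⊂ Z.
K = |A + A| / |A| = 15/8

Enumerate A + A = {a + b : a, b ∈ A}. With |A| = 8, there are |A|^2 = 64 ordered sum pairs; collecting distinct values, A + A = {-34, -25, -16, -7, 2, 11, 20, 29, 38, 47, 56, 65, 74, 83, 92}, so |A + A| = 15. Thus K = 15/8. Here |A + A| = 2|A| − 1 = 15, the minimum possible — so K = 15/8 is minimal, which holds iff A is an arithmetic progression.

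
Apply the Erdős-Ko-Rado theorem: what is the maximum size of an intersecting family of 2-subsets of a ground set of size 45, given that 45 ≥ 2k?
max |F| = C(44, 1) = 44

The Erdős-Ko-Rado theorem states: for n ≥ 2k, an intersecting family of k-subsets of an n-element set has size at most C(n − 1, k − 1), with equality for 'star' families {A ⊆ [n] : |A| = k, i ∈ A} (fix an element i). For n = 45, k = 2: C(44, 1) = 44.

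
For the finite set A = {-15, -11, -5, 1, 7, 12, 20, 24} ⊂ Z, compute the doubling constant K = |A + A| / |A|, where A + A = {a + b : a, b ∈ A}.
K = |A + A| / |A| = 30/8 = 15/4

Enumerate A + A = {a + b : a, b ∈ A}. With |A| = 8, there are |A|^2 = 64 ordered sum pairs; collecting distinct values, A + A = {-30, -26, -22, -20, -16, -14, -10, -8, -4, -3, 1, 2, 5, 7, 8, 9, 13, 14, 15, 19, 21, 24, 25, 27, 31, 32, 36, 40, 44, 48}, so |A + A| = 30. Thus K = 30/8 = 15/4. For comparison, the minimum possible |A + A| over all 8-element sets is 2·8 − 1 = 15 (so min K = 15/8), attained only by arithmetic progressions.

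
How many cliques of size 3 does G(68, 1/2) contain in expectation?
E[# K_3] = C(68, 3) · (1/2)^C(3, 2) = 50116 / 2^3 = 12529/2 = 6264.5

For each 3-subset S of vertices (there are C(68, 3) = 50116 such S), let X_S = 1 if S induces a K_3 (all C(3, 2) = 3 edges present). Then P(X_S = 1) = (1/2)^3 = 1/8. By linearity of expectation, E[# K_3] = C(68, 3) · (1/2)^3 = 50116 / 8 = 12529/2 = 6264.5.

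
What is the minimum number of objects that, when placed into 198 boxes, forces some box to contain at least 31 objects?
n = (31 − 1)·198 + 1 = 5941

By the generalised pigeonhole principle, to guarantee some box contains ≥ r objects we need more than (r − 1) · k objects total. Threshold: n = (r − 1) · k + 1. With r = 31 and k = 198: n = 30 · 198 + 1 = 5940 + 1 = 5941. For n = 5940 = 30 · 198, we can put exactly 30 objects in every box, avoiding 31 in any single one — so 5941 is tight.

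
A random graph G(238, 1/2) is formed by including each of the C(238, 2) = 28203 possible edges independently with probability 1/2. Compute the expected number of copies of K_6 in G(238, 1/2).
E[# K_6] = C(238, 6) · (1/2)^C(6, 2) = 236888757651 / 2^15 ≈ 7229271.168549

For each 6-subset S of vertices (there are C(238, 6) = 236888757651 such S), let X_S = 1 if S induces a K_6 (all C(6, 2) = 15 edges present). Then P(X_S = 1) = (1/2)^15 = 1/32768. By linearity of expectation, E[# K_6] = C(238, 6) · (1/2)^15 = 236888757651 / 32768 ≈ 7229271.168549.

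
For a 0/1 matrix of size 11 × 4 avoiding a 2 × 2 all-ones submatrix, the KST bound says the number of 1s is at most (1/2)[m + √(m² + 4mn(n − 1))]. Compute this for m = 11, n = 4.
z(11, 4; 2, 2) ≤ (1/2)[11 + √(11² + 4·11·4·3)] = (1/2)[11 + √649] = 18.2377

Kővári–Sós–Turán: let r_1, ..., r_11 be the row sums and z = Σ r_i the total number of 1s. Each pair of columns can share at most one row with both entries 1 (else a 2×2 all-ones block appears), so Σ_i C(r_i, 2) ≤ C(4, 2) = 6. By convexity Σ_i C(r_i, 2) ≥ 11·C(z/11, 2) = z(z − 11)/(2·11), giving z² − 11z − 11·4·3 ≤ 0 and hence z ≤ (1/2)[11 + √(121 + 4·132)] = (1/2)[11 + √649] ≈ (1/2)(11 + 25.4755) = 18.2377.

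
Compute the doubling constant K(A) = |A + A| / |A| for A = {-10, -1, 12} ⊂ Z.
K = |A + A| / |A| = 6/3 = 2

Enumerate A + A = {a + b : a, b ∈ A}. With |A| = 3, there are |A|^2 = 9 ordered sum pairs; collecting distinct values, A + A = {-20, -11, -2, 2, 11, 24}, so |A + A| = 6. Thus K = 6/3 = 2. For comparison, the minimum possible |A + A| over all 3-element sets is 2·3 − 1 = 5 (so min K = 5/3), attained only by arithmetic progressions.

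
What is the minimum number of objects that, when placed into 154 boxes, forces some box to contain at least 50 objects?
n = (50 − 1)·154 + 1 = 7547

By the generalised pigeonhole principle, to guarantee some box contains ≥ r objects we need more than (r − 1) · k objects total. Threshold: n = (r − 1) · k + 1. With r = 50 and k = 154: n = 49 · 154 + 1 = 7546 + 1 = 7547. For n = 7546 = 49 · 154, we can put exactly 49 objects in every box, avoiding 50 in any single one — so 7547 is tight.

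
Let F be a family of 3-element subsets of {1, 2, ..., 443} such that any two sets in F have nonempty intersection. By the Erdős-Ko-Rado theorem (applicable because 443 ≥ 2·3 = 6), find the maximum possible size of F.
max |F| = C(442, 2) = 97461

Erdős-Ko-Rado (1961): when n ≥ 2k, max |F| = C(n−1, k−1). The bound is attained by the star {A : i ∈ A} for any fixed i ∈ [n]. Here C(443−1, 3−1) = C(442, 2) = 97461.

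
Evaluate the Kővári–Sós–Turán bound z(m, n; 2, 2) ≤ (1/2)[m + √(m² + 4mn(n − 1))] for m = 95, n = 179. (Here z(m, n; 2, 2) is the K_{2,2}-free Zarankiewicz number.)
z(95, 179; 2, 2) ≤ (1/2)[95 + √(95² + 4·95·179·178)] = (1/2)[95 + √12116585] = 1787.9443

Kővári–Sós–Turán: let r_1, ..., r_95 be the row sums and z = Σ r_i the total number of 1s. Each pair of columns can share at most one row with both entries 1 (else a 2×2 all-ones block appears), so Σ_i C(r_i, 2) ≤ C(179, 2) = 15931. By convexity Σ_i C(r_i, 2) ≥ 95·C(z/95, 2) = z(z − 95)/(2·95), giving z² − 95z − 95·179·178 ≤ 0 and hence z ≤ (1/2)[95 + √(9025 + 4·3026890)] = (1/2)[95 + √12116585] ≈ (1/2)(95 + 3480.8885) = 1787.9443.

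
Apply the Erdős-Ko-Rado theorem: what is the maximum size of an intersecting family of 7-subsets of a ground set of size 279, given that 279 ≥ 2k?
max |F| = C(278, 6) = 607221379765

Erdős-Ko-Rado (1961): when n ≥ 2k, max |F| = C(n−1, k−1). The bound is attained by the star {A : i ∈ A} for any fixed i ∈ [n]. Here C(279−1, 7−1) = C(278, 6) = 607221379765.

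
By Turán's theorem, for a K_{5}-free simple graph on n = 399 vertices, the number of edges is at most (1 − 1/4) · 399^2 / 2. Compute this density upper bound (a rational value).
Turán density bound = (3/4) · 399^2/2 = 477603/8 ≈ 59700.375

Turán's theorem: ex(n, K_{r+1}) is achieved by the complete r-partite Turán graph T(n, r) with parts as balanced as possible, and is at most (1 − 1/r) · n^2/2. For r = 4, n = 399: the density bound is (3/4) · 159201/2 = 477603/8 ≈ 59700.375. The integer-valued extremum is e(T(399, 4)) = 59700, which is strictly less than the density bound 477603/8 since 4 ∤ 399 (the parts of T(399, 4) cannot all be equal).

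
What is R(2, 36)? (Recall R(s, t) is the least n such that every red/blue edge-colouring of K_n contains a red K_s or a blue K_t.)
R(2, 36) = 36

R(2, k) = k for all k ≥ 2: in a 2-colouring of K_k, either some edge is red (a red K_2) or all edges are blue (a blue K_k). And K_{35} coloured all-blue has no blue K_36, so R(2, 36) > 35. Hence R(2, 36) = 36.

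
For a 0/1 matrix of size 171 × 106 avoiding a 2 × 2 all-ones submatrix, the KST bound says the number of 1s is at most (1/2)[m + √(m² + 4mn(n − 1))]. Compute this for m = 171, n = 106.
z(171, 106; 2, 2) ≤ (1/2)[171 + √(171² + 4·171·106·105)] = (1/2)[171 + √7642161] = 1467.7229

Kővári–Sós–Turán: let r_1, ..., r_171 be the row sums and z = Σ r_i the total number of 1s. Each pair of columns can share at most one row with both entries 1 (else a 2×2 all-ones block appears), so Σ_i C(r_i, 2) ≤ C(106, 2) = 5565. By convexity Σ_i C(r_i, 2) ≥ 171·C(z/171, 2) = z(z − 171)/(2·171), giving z² − 171z − 171·106·105 ≤ 0 and hence z ≤ (1/2)[171 + √(29241 + 4·1903230)] = (1/2)[171 + √7642161] ≈ (1/2)(171 + 2764.4459) = 1467.7229.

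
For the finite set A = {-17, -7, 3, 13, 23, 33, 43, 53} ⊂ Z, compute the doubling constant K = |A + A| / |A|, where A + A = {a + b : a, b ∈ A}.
K = |A + A| / |A| = 15/8

Enumerate A + A = {a + b : a, b ∈ A}. With |A| = 8, there are |A|^2 = 64 ordered sum pairs; collecting distinct values, A + A = {-34, -24, -14, -4, 6, 16, 26, 36, 46, 56, 66, 76, 86, 96, 106}, so |A + A| = 15. Thus K = 15/8. Here |A + A| = 2|A| − 1 = 15, the minimum possible — so K = 15/8 is minimal, which holds iff A is an arithmetic progression.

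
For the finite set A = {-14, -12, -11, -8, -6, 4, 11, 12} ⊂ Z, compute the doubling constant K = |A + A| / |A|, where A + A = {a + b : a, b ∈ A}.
K = |A + A| / |A| = 32/8 = 4

Enumerate A + A = {a + b : a, b ∈ A}. With |A| = 8, there are |A|^2 = 64 ordered sum pairs; collecting distinct values, A + A = {-28, -26, -25, -24, -23, -22, -20, -19, -18, -17, -16, -14, -12, -10, -8, -7, -4, -3, -2, -1, 0, 1, 3, 4, 5, 6, 8, 15, 16, 22, 23, 24}, so |A + A| = 32. Thus K = 32/8 = 4. For comparison, the minimum possible |A + A| over all 8-element sets is 2·8 − 1 = 15 (so min K = 15/8), attained only by arithmetic progressions.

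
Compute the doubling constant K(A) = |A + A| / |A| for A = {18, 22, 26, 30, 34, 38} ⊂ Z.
K = |A + A| / |A| = 11/6

Enumerate A + A = {a + b : a, b ∈ A}. With |A| = 6, there are |A|^2 = 36 ordered sum pairs; collecting distinct values, A + A = {36, 40, 44, 48, 52, 56, 60, 64, 68, 72, 76}, so |A + A| = 11. Thus K = 11/6. Here |A + A| = 2|A| − 1 = 11, the minimum possible — so K = 11/6 is minimal, which holds iff A is an arithmetic progression.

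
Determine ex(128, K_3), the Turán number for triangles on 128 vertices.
ex(128, K_3) = ⌊128^2/4⌋ = 4096

Mantel (1907): a triangle-free graph on n vertices has at most ⌊n^2/4⌋ edges, with equality for the complete bipartite graph K_{⌊n/2⌋, ⌈n/2⌉}. For n = 128: ⌊128^2/4⌋ = ⌊16384/4⌋ = 4096. The extremal graph is K_{64, 64}, which has 64·64 = 4096 edges.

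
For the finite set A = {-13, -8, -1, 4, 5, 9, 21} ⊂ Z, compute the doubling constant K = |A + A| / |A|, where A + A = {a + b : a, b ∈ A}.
K = |A + A| / |A| = 23/7

Enumerate A + A = {a + b : a, b ∈ A}. With |A| = 7, there are |A|^2 = 49 ordered sum pairs; collecting distinct values, A + A = {-26, -21, -16, -14, -9, -8, -4, -3, -2, 1, 3, 4, 8, 9, 10, 13, 14, 18, 20, 25, 26, 30, 42}, so |A + A| = 23. Thus K = 23/7. For comparison, the minimum possible |A + A| over all 7-element sets is 2·7 − 1 = 13 (so min K = 13/7), attained only by arithmetic progressions.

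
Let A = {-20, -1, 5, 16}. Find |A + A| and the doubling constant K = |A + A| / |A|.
K = |A + A| / |A| = 10/4 = 5/2

Enumerate A + A = {a + b : a, b ∈ A}. With |A| = 4, there are |A|^2 = 16 ordered sum pairs; collecting distinct values, A + A = {-40, -21, -15, -4, -2, 4, 10, 15, 21, 32}, so |A + A| = 10. Thus K = 10/4 = 5/2. For comparison, the minimum possible |A + A| over all 4-element sets is 2·4 − 1 = 7 (so min K = 7/4), attained only by arithmetic progressions.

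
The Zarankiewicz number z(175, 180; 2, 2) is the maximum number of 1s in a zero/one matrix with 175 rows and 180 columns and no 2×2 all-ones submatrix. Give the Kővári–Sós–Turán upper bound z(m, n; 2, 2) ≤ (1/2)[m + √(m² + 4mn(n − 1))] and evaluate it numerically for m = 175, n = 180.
z(175, 180; 2, 2) ≤ (1/2)[175 + √(175² + 4·175·180·179)] = (1/2)[175 + √22584625] = 2463.6642

Kővári–Sós–Turán: let r_1, ..., r_175 be the row sums and z = Σ r_i the total number of 1s. Each pair of columns can share at most one row with both entries 1 (else a 2×2 all-ones block appears), so Σ_i C(r_i, 2) ≤ C(180, 2) = 16110. By convexity Σ_i C(r_i, 2) ≥ 175·C(z/175, 2) = z(z − 175)/(2·175), giving z² − 175z − 175·180·179 ≤ 0 and hence z ≤ (1/2)[175 + √(30625 + 4·5638500)] = (1/2)[175 + √22584625] ≈ (1/2)(175 + 4752.3284) = 2463.6642.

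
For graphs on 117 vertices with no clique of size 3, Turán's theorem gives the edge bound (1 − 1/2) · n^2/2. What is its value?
Turán density bound = (1/2) · 117^2/2 = 13689/4 ≈ 3422.25

Turán's theorem: ex(n, K_{r+1}) is achieved by the complete r-partite Turán graph T(n, r) with parts as balanced as possible, and is at most (1 − 1/r) · n^2/2. For r = 2, n = 117: the density bound is (1/2) · 13689/2 = 13689/4 ≈ 3422.25. The integer-valued extremum is e(T(117, 2)) = 3422, which is strictly less than the density bound 13689/4 since 2 ∤ 117 (the parts of T(117, 2) cannot all be equal).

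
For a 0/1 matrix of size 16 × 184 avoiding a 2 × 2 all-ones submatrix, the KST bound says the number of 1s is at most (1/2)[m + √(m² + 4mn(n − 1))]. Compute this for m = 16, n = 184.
z(16, 184; 2, 2) ≤ (1/2)[16 + √(16² + 4·16·184·183)] = (1/2)[16 + √2155264] = 742.0409

Kővári–Sós–Turán: let r_1, ..., r_16 be the row sums and z = Σ r_i the total number of 1s. Each pair of columns can share at most one row with both entries 1 (else a 2×2 all-ones block appears), so Σ_i C(r_i, 2) ≤ C(184, 2) = 16836. By convexity Σ_i C(r_i, 2) ≥ 16·C(z/16, 2) = z(z − 16)/(2·16), giving z² − 16z − 16·184·183 ≤ 0 and hence z ≤ (1/2)[16 + √(256 + 4·538752)] = (1/2)[16 + √2155264] ≈ (1/2)(16 + 1468.0817) = 742.0409.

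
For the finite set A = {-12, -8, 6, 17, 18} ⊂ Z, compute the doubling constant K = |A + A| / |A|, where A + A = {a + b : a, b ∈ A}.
K = |A + A| / |A| = 15/5 = 3

Enumerate A + A = {a + b : a, b ∈ A}. With |A| = 5, there are |A|^2 = 25 ordered sum pairs; collecting distinct values, A + A = {-24, -20, -16, -6, -2, 5, 6, 9, 10, 12, 23, 24, 34, 35, 36}, so |A + A| = 15. Thus K = 15/5 = 3. For comparison, the minimum possible |A + A| over all 5-element sets is 2·5 − 1 = 9 (so min K = 9/5), attained only by arithmetic progressions.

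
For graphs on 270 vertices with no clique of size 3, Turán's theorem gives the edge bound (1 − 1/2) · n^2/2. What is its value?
Turán density bound = (1/2) · 270^2/2 = 18225

Turán's theorem: ex(n, K_{r+1}) is achieved by the complete r-partite Turán graph T(n, r) with parts as balanced as possible, and is at most (1 − 1/r) · n^2/2. For r = 2, n = 270: the density bound is (1/2) · 72900/2 = 18225. Since 2 ∣ 270, the Turán graph T(270, 2) has parts of equal size 135, and its edge count e(T(270, 2)) = 18225 attains the density bound exactly.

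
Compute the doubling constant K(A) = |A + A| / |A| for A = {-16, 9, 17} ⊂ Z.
K = |A + A| / |A| = 6/3 = 2

Enumerate A + A = {a + b : a, b ∈ A}. With |A| = 3, there are |A|^2 = 9 ordered sum pairs; collecting distinct values, A + A = {-32, -7, 1, 18, 26, 34}, so |A + A| = 6. Thus K = 6/3 = 2. For comparison, the minimum possible |A + A| over all 3-element sets is 2·3 − 1 = 5 (so min K = 5/3), attained only by arithmetic progressions.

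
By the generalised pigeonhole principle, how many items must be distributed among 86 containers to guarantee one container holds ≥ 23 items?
n = (23 − 1)·86 + 1 = 1893

By the generalised pigeonhole principle, to guarantee some box contains ≥ r objects we need more than (r − 1) · k objects total. Threshold: n = (r − 1) · k + 1. With r = 23 and k = 86: n = 22 · 86 + 1 = 1892 + 1 = 1893. For n = 1892 = 22 · 86, we can put exactly 22 objects in every box, avoiding 23 in any single one — so 1893 is tight.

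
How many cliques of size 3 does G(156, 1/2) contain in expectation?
E[# K_3] = C(156, 3) · (1/2)^C(3, 2) = 620620 / 2^3 = 155155/2 = 77577.5

For each 3-subset S of vertices (there are C(156, 3) = 620620 such S), let X_S = 1 if S induces a K_3 (all C(3, 2) = 3 edges present). Then P(X_S = 1) = (1/2)^3 = 1/8. By linearity of expectation, E[# K_3] = C(156, 3) · (1/2)^3 = 620620 / 8 = 155155/2 = 77577.5.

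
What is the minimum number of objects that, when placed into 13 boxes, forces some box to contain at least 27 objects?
n = (27 − 1)·13 + 1 = 339

By the generalised pigeonhole principle, to guarantee some box contains ≥ r objects we need more than (r − 1) · k objects total. Threshold: n = (r − 1) · k + 1. With r = 27 and k = 13: n = 26 · 13 + 1 = 338 + 1 = 339. For n = 338 = 26 · 13, we can put exactly 26 objects in every box, avoiding 27 in any single one — so 339 is tight.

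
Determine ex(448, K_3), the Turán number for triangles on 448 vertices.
ex(448, K_3) = ⌊448^2/4⌋ = 50176

Mantel (1907): a triangle-free graph on n vertices has at most ⌊n^2/4⌋ edges, with equality for the complete bipartite graph K_{⌊n/2⌋, ⌈n/2⌉}. For n = 448: ⌊448^2/4⌋ = ⌊200704/4⌋ = 50176. The extremal graph is K_{224, 224}, which has 224·224 = 50176 edges.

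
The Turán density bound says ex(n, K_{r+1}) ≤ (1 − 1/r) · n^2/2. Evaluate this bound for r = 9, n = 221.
Turán density bound = (8/9) · 221^2/2 = 195364/9 ≈ 21707.1111

Turán's theorem: ex(n, K_{r+1}) is achieved by the complete r-partite Turán graph T(n, r) with parts as balanced as possible, and is at most (1 − 1/r) · n^2/2. For r = 9, n = 221: the density bound is (8/9) · 48841/2 = 195364/9 ≈ 21707.1111. The integer-valued extremum is e(T(221, 9)) = 21706, which is strictly less than the density bound 195364/9 since 9 ∤ 221 (the parts of T(221, 9) cannot all be equal).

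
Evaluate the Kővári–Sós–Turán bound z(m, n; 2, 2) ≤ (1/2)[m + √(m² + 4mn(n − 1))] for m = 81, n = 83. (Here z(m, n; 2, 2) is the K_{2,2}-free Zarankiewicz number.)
z(81, 83; 2, 2) ≤ (1/2)[81 + √(81² + 4·81·83·82)] = (1/2)[81 + √2211705] = 784.0901

Kővári–Sós–Turán: let r_1, ..., r_81 be the row sums and z = Σ r_i the total number of 1s. Each pair of columns can share at most one row with both entries 1 (else a 2×2 all-ones block appears), so Σ_i C(r_i, 2) ≤ C(83, 2) = 3403. By convexity Σ_i C(r_i, 2) ≥ 81·C(z/81, 2) = z(z − 81)/(2·81), giving z² − 81z − 81·83·82 ≤ 0 and hence z ≤ (1/2)[81 + √(6561 + 4·551286)] = (1/2)[81 + √2211705] ≈ (1/2)(81 + 1487.1802) = 784.0901.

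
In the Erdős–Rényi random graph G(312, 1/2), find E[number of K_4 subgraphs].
E[# K_4] = C(312, 4) · (1/2)^C(4, 2) = 387278970 / 2^6 = 193639485/32 = 6051233.90625

For each 4-subset S of vertices (there are C(312, 4) = 387278970 such S), let X_S = 1 if S induces a K_4 (all C(4, 2) = 6 edges present). Then P(X_S = 1) = (1/2)^6 = 1/64. By linearity of expectation, E[# K_4] = C(312, 4) · (1/2)^6 = 387278970 / 64 = 193639485/32 = 6051233.90625.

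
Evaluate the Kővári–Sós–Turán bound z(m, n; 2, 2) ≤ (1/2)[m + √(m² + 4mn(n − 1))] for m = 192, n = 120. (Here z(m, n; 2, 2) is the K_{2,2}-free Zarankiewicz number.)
z(192, 120; 2, 2) ≤ (1/2)[192 + √(192² + 4·192·120·119)] = (1/2)[192 + √11003904] = 1754.6066

Kővári–Sós–Turán: let r_1, ..., r_192 be the row sums and z = Σ r_i the total number of 1s. Each pair of columns can share at most one row with both entries 1 (else a 2×2 all-ones block appears), so Σ_i C(r_i, 2) ≤ C(120, 2) = 7140. By convexity Σ_i C(r_i, 2) ≥ 192·C(z/192, 2) = z(z − 192)/(2·192), giving z² − 192z − 192·120·119 ≤ 0 and hence z ≤ (1/2)[192 + √(36864 + 4·2741760)] = (1/2)[192 + √11003904] ≈ (1/2)(192 + 3317.2133) = 1754.6066.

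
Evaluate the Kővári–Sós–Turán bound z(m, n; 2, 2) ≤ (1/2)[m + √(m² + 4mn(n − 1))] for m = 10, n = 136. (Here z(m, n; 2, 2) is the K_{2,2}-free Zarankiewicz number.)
z(10, 136; 2, 2) ≤ (1/2)[10 + √(10² + 4·10·136·135)] = (1/2)[10 + √734500] = 433.5149

Kővári–Sós–Turán: let r_1, ..., r_10 be the row sums and z = Σ r_i the total number of 1s. Each pair of columns can share at most one row with both entries 1 (else a 2×2 all-ones block appears), so Σ_i C(r_i, 2) ≤ C(136, 2) = 9180. By convexity Σ_i C(r_i, 2) ≥ 10·C(z/10, 2) = z(z − 10)/(2·10), giving z² − 10z − 10·136·135 ≤ 0 and hence z ≤ (1/2)[10 + √(100 + 4·183600)] = (1/2)[10 + √734500] ≈ (1/2)(10 + 857.0298) = 433.5149.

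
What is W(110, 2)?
W(110, 2) = 110 + 1 = 111

A 2-term AP is any pair of integers, so a monochromatic 2-AP exists iff some colour is used at least twice. With 110 colours, the colouring i ↦ i on {1, ..., 110} uses each colour once, avoiding any monochromatic pair, so W(110, 2) > 110. For {1, ..., 111}, pigeonhole forces two integers of the same colour, which form a monochromatic 2-AP. Hence W(110, 2) = 111.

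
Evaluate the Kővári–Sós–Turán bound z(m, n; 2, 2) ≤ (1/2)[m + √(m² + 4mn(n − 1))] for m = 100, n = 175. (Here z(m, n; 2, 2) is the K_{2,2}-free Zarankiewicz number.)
z(100, 175; 2, 2) ≤ (1/2)[100 + √(100² + 4·100·175·174)] = (1/2)[100 + √12190000] = 1795.709

Kővári–Sós–Turán: let r_1, ..., r_100 be the row sums and z = Σ r_i the total number of 1s. Each pair of columns can share at most one row with both entries 1 (else a 2×2 all-ones block appears), so Σ_i C(r_i, 2) ≤ C(175, 2) = 15225. By convexity Σ_i C(r_i, 2) ≥ 100·C(z/100, 2) = z(z − 100)/(2·100), giving z² − 100z − 100·175·174 ≤ 0 and hence z ≤ (1/2)[100 + √(10000 + 4·3045000)] = (1/2)[100 + √12190000] ≈ (1/2)(100 + 3491.4181) = 1795.709.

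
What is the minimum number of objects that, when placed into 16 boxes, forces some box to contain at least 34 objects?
n = (34 − 1)·16 + 1 = 529

By the generalised pigeonhole principle, to guarantee some box contains ≥ r objects we need more than (r − 1) · k objects total. Threshold: n = (r − 1) · k + 1. With r = 34 and k = 16: n = 33 · 16 + 1 = 528 + 1 = 529. For n = 528 = 33 · 16, we can put exactly 33 objects in every box, avoiding 34 in any single one — so 529 is tight.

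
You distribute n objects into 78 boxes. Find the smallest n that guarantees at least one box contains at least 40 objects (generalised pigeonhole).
n = (40 − 1)·78 + 1 = 3043

By the generalised pigeonhole principle, to guarantee some box contains ≥ r objects we need more than (r − 1) · k objects total. Threshold: n = (r − 1) · k + 1. With r = 40 and k = 78: n = 39 · 78 + 1 = 3042 + 1 = 3043. For n = 3042 = 39 · 78, we can put exactly 39 objects in every box, avoiding 40 in any single one — so 3043 is tight.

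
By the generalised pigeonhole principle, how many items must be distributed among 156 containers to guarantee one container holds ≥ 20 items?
n = (20 − 1)·156 + 1 = 2965

By the generalised pigeonhole principle, to guarantee some box contains ≥ r objects we need more than (r − 1) · k objects total. Threshold: n = (r − 1) · k + 1. With r = 20 and k = 156: n = 19 · 156 + 1 = 2964 + 1 = 2965. For n = 2964 = 19 · 156, we can put exactly 19 objects in every box, avoiding 20 in any single one — so 2965 is tight.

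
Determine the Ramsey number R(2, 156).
R(2, 156) = 156

R(2, k) = k for all k ≥ 2: in a 2-colouring of K_k, either some edge is red (a red K_2) or all edges are blue (a blue K_k). And K_{155} coloured all-blue has no blue K_156, so R(2, 156) > 155. Hence R(2, 156) = 156.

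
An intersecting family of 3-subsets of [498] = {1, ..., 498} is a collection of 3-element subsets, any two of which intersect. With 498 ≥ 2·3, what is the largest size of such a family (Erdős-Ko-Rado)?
max |F| = C(497, 2) = 123256

Erdős-Ko-Rado (1961): when n ≥ 2k, max |F| = C(n−1, k−1). The bound is attained by the star {A : i ∈ A} for any fixed i ∈ [n]. Here C(498−1, 3−1) = C(497, 2) = 123256.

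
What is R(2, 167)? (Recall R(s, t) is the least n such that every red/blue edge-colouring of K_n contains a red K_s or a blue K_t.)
R(2, 167) = 167

R(2, k) = k for all k ≥ 2: in a 2-colouring of K_k, either some edge is red (a red K_2) or all edges are blue (a blue K_k). And K_{166} coloured all-blue has no blue K_167, so R(2, 167) > 166. Hence R(2, 167) = 167.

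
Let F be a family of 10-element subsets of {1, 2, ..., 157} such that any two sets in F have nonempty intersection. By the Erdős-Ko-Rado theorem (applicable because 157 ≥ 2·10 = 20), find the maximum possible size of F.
max |F| = C(156, 9) = 119196963871700

The Erdős-Ko-Rado theorem states: for n ≥ 2k, an intersecting family of k-subsets of an n-element set has size at most C(n − 1, k − 1), with equality for 'star' families {A ⊆ [n] : |A| = k, i ∈ A} (fix an element i). For n = 157, k = 10: C(156, 9) = 119196963871700.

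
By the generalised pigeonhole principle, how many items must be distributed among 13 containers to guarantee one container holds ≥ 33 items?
n = (33 − 1)·13 + 1 = 417

By the generalised pigeonhole principle, to guarantee some box contains ≥ r objects we need more than (r − 1) · k objects total. Threshold: n = (r − 1) · k + 1. With r = 33 and k = 13: n = 32 · 13 + 1 = 416 + 1 = 417. For n = 416 = 32 · 13, we can put exactly 32 objects in every box, avoiding 33 in any single one — so 417 is tight.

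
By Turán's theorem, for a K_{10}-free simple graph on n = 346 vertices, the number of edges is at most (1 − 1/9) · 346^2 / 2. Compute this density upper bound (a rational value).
Turán density bound = (8/9) · 346^2/2 = 478864/9 ≈ 53207.1111

Turán's theorem: ex(n, K_{r+1}) is achieved by the complete r-partite Turán graph T(n, r) with parts as balanced as possible, and is at most (1 − 1/r) · n^2/2. For r = 9, n = 346: the density bound is (8/9) · 119716/2 = 478864/9 ≈ 53207.1111. The integer-valued extremum is e(T(346, 9)) = 53206, which is strictly less than the density bound 478864/9 since 9 ∤ 346 (the parts of T(346, 9) cannot all be equal).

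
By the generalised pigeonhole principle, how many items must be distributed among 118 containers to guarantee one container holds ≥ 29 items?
n = (29 − 1)·118 + 1 = 3305

By the generalised pigeonhole principle, to guarantee some box contains ≥ r objects we need more than (r − 1) · k objects total. Threshold: n = (r − 1) · k + 1. With r = 29 and k = 118: n = 28 · 118 + 1 = 3304 + 1 = 3305. For n = 3304 = 28 · 118, we can put exactly 28 objects in every box, avoiding 29 in any single one — so 3305 is tight.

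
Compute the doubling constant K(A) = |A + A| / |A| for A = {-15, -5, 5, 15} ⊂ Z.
K = |A + A| / |A| = 7/4

Enumerate A + A = {a + b : a, b ∈ A}. With |A| = 4, there are |A|^2 = 16 ordered sum pairs; collecting distinct values, A + A = {-30, -20, -10, 0, 10, 20, 30}, so |A + A| = 7. Thus K = 7/4. Here |A + A| = 2|A| − 1 = 7, the minimum possible — so K = 7/4 is minimal, which holds iff A is an arithmetic progression.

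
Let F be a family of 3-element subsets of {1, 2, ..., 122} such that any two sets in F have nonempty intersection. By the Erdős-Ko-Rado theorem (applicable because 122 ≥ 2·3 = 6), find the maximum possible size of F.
max |F| = C(121, 2) = 7260

The Erdős-Ko-Rado theorem states: for n ≥ 2k, an intersecting family of k-subsets of an n-element set has size at most C(n − 1, k − 1), with equality for 'star' families {A ⊆ [n] : |A| = k, i ∈ A} (fix an element i). For n = 122, k = 3: C(121, 2) = 7260.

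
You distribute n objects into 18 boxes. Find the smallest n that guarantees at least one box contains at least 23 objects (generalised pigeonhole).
n = (23 − 1)·18 + 1 = 397

By the generalised pigeonhole principle, to guarantee some box contains ≥ r objects we need more than (r − 1) · k objects total. Threshold: n = (r − 1) · k + 1. With r = 23 and k = 18: n = 22 · 18 + 1 = 396 + 1 = 397. For n = 396 = 22 · 18, we can put exactly 22 objects in every box, avoiding 23 in any single one — so 397 is tight.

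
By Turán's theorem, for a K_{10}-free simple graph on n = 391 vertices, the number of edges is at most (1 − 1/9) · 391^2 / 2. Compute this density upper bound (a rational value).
Turán density bound = (8/9) · 391^2/2 = 611524/9 ≈ 67947.1111

Turán's theorem: ex(n, K_{r+1}) is achieved by the complete r-partite Turán graph T(n, r) with parts as balanced as possible, and is at most (1 − 1/r) · n^2/2. For r = 9, n = 391: the density bound is (8/9) · 152881/2 = 611524/9 ≈ 67947.1111. The integer-valued extremum is e(T(391, 9)) = 67946, which is strictly less than the density bound 611524/9 since 9 ∤ 391 (the parts of T(391, 9) cannot all be equal).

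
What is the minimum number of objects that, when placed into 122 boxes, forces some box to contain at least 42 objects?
n = (42 − 1)·122 + 1 = 5003

By the generalised pigeonhole principle, to guarantee some box contains ≥ r objects we need more than (r − 1) · k objects total. Threshold: n = (r − 1) · k + 1. With r = 42 and k = 122: n = 41 · 122 + 1 = 5002 + 1 = 5003. For n = 5002 = 41 · 122, we can put exactly 41 objects in every box, avoiding 42 in any single one — so 5003 is tight.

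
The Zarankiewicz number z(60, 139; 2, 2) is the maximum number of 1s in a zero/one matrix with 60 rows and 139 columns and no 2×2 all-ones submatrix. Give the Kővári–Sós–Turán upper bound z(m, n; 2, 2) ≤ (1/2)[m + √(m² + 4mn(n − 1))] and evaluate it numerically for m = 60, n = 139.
z(60, 139; 2, 2) ≤ (1/2)[60 + √(60² + 4·60·139·138)] = (1/2)[60 + √4607280] = 1103.2288

Kővári–Sós–Turán: let r_1, ..., r_60 be the row sums and z = Σ r_i the total number of 1s. Each pair of columns can share at most one row with both entries 1 (else a 2×2 all-ones block appears), so Σ_i C(r_i, 2) ≤ C(139, 2) = 9591. By convexity Σ_i C(r_i, 2) ≥ 60·C(z/60, 2) = z(z − 60)/(2·60), giving z² − 60z − 60·139·138 ≤ 0 and hence z ≤ (1/2)[60 + √(3600 + 4·1150920)] = (1/2)[60 + √4607280] ≈ (1/2)(60 + 2146.4575) = 1103.2288.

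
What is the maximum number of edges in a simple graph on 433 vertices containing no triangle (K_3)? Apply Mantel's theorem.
ex(433, K_3) = ⌊433^2/4⌋ = 46872

Mantel (1907): a triangle-free graph on n vertices has at most ⌊n^2/4⌋ edges, with equality for the complete bipartite graph K_{⌊n/2⌋, ⌈n/2⌉}. For n = 433: ⌊433^2/4⌋ = ⌊187489/4⌋ = 46872. The extremal graph is K_{216, 217}, which has 216·217 = 46872 edges.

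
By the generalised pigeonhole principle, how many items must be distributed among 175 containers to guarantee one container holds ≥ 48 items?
n = (48 − 1)·175 + 1 = 8226

By the generalised pigeonhole principle, to guarantee some box contains ≥ r objects we need more than (r − 1) · k objects total. Threshold: n = (r − 1) · k + 1. With r = 48 and k = 175: n = 47 · 175 + 1 = 8225 + 1 = 8226. For n = 8225 = 47 · 175, we can put exactly 47 objects in every box, avoiding 48 in any single one — so 8226 is tight.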